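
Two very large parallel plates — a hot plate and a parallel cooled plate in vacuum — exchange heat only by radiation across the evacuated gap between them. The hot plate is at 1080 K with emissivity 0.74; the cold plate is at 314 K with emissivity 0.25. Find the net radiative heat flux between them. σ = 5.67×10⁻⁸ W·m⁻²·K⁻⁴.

q ≈ 17600 W/m²

For two infinite grey parallel plates, q = σ(T₁⁴ − T₂⁴)/(1/ε₁ + 1/ε₂ − 1).
T₁⁴ − T₂⁴ = 1.360×10¹² − 9.721×10⁹ = 1.351×10¹² K⁴.
1/ε₁ + 1/ε₂ − 1 = 1.351 + 4.000 − 1 = 4.351.
q = 5.67×10⁻⁸ × 1.351×10¹² / 4.351.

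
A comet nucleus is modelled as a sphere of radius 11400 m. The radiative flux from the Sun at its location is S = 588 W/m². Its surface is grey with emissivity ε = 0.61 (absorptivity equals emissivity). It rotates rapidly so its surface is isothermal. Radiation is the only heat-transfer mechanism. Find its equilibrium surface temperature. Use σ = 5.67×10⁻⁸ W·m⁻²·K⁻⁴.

T ≈ 226 K

At equilibrium, absorbed power = emitted power.
Absorbing cross-section = πr² = 4.083×10⁸ m²; emitting surface = 4πr² = 1.633×10⁹ m² (ratio 4).
εS·A_cross = εσ·A_surf·T⁴  ⇒  T⁴ = S/(4σ)   (ε cancels).
T⁴ = 588/(4·5.67×10⁻⁸) = 2.593×10⁹ K⁴.
T = (2.593×10⁹)^(1/4).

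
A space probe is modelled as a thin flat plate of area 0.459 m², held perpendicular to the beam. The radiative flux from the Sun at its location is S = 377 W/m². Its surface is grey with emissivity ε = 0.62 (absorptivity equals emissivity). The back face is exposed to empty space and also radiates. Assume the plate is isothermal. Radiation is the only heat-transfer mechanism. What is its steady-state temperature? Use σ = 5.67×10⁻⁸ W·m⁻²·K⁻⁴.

T ≈ 240 K

At equilibrium, absorbed power = emitted power.
Absorbing cross-section = A = 0.4590 m²; emitting surface = 2A = 0.9180 m² (ratio 2).
εS·A_cross = εσ·A_surf·T⁴  ⇒  T⁴ = S/(2σ)   (ε cancels).
T⁴ = 377/(2·5.67×10⁻⁸) = 3.325×10⁹ K⁴.
T = (3.325×10⁹)^(1/4).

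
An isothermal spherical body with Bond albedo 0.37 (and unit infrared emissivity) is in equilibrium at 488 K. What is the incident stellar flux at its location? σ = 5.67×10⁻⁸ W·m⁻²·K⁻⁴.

S ≈ 20400 W/m²

(1−a)S·πr² = σ·4πr²·T⁴ ⇒ S = 4σT⁴/(1−a).
S = 4·5.67×10⁻⁸·5.671×10¹⁰/0.630.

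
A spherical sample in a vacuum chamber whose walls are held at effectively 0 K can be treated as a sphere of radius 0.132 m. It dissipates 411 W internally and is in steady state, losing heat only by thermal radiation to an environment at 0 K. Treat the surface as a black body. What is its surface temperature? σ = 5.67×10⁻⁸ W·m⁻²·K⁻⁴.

Steady state: internal power = radiated power, P = εσA T⁴.
Radiating area A = 4πr² = 0.2190 m².
T⁴ = P/(εσA) = 411/(1.0·5.67×10⁻⁸·0.2190) = 3.311×10¹⁰ K⁴.
T = (3.311×10¹⁰)^(1/4).

T ≈ 427 K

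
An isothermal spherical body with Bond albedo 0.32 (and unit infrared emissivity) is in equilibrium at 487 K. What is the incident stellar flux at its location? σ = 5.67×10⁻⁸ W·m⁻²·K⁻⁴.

S ≈ 18800 W/m²

(1−a)S·πr² = σ·4πr²·T⁴ ⇒ S = 4σT⁴/(1−a).
S = 4·5.67×10⁻⁸·5.625×10¹⁰/0.680.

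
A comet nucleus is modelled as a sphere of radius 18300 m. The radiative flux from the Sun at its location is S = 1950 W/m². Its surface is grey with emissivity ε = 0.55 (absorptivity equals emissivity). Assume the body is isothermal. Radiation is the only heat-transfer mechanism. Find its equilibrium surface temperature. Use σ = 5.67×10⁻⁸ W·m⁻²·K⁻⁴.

At equilibrium, absorbed power = emitted power.
Absorbing cross-section = πr² = 1.052×10⁹ m²; emitting surface = 4πr² = 4.208×10⁹ m² (ratio 4).
εS·A_cross = εσ·A_surf·T⁴  ⇒  T⁴ = S/(4σ)   (ε cancels).
T⁴ = 1950/(4·5.67×10⁻⁸) = 8.598×10⁹ K⁴.
T = (8.598×10⁹)^(1/4).

T ≈ 305 K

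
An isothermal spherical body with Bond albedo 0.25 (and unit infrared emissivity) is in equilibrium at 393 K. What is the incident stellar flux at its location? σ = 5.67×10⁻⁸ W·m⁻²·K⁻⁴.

S ≈ 7210 W/m²

(1−a)S·πr² = σ·4πr²·T⁴ ⇒ S = 4σT⁴/(1−a).
S = 4·5.67×10⁻⁸·2.385×10¹⁰/0.750.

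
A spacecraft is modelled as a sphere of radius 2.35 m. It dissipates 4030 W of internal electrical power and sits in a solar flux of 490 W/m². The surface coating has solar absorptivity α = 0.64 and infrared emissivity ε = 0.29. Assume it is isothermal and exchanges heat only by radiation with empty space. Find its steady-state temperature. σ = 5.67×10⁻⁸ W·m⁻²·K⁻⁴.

T ≈ 302 K

At steady state, absorbed solar power + internal power = radiated power.
Absorbed: α·S·A_cross = 0.64·490·17.35 = 5441 W (cross-section πr²).
Total input = 5441 + 4030 = 9471 W.
Radiated: εσ·A_surf·T⁴ with A_surf = 4πr² = 69.40 m².
T⁴ = 9471/(0.29·5.67×10⁻⁸·69.40) = 8.300×10⁹ K⁴.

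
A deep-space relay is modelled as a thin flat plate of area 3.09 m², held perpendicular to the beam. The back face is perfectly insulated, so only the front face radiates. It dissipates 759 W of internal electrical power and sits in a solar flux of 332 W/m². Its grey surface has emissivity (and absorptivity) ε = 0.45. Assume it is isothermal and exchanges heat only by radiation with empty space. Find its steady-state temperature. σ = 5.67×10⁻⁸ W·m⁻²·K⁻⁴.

At steady state, absorbed solar power + internal power = radiated power.
Absorbed: α·S·A_cross = 0.45·332·3.090 = 461.6 W (cross-section A).
Total input = 461.6 + 759 = 1221 W.
Radiated: εσ·A_surf·T⁴ with A_surf = A = 3.090 m².
T⁴ = 1221/(0.45·5.67×10⁻⁸·3.090) = 1.548×10¹⁰ K⁴.

T ≈ 353 K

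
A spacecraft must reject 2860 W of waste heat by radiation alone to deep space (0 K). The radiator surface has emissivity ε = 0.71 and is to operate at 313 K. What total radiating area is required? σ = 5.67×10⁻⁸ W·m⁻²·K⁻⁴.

P = εσA T⁴ ⇒ A = P/(εσT⁴).
T⁴ = 9.598×10⁹ K⁴.
A = 2860/(0.71 × 5.67×10⁻⁸ × 9.598×10⁹).

A ≈ 7.40 m²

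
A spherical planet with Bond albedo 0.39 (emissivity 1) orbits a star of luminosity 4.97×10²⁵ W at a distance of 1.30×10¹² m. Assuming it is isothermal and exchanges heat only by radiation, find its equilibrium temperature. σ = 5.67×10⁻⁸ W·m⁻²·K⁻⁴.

First find the stellar flux at distance d: S = L/(4πd²) = 4.97×10²⁵/(4π·(1.30×10¹²)²) = 2.340 W/m².
For an isothermal sphere, absorbed (1−a)S·πr² = emitted σ·4πr²·T⁴, so T⁴ = (1−a)S/(4σ).
T⁴ = 0.610·2.340/(4·5.67×10⁻⁸) = 6.294×10⁶ K⁴.

T ≈ 50.1 K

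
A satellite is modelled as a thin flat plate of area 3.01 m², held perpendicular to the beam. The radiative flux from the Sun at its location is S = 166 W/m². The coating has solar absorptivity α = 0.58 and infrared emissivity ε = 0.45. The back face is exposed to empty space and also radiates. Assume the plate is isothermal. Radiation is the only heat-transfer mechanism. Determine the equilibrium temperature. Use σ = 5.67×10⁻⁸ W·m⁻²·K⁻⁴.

T ≈ 208 K

At equilibrium, absorbed power = emitted power.
Absorbing cross-section = A = 3.010 m²; emitting surface = 2A = 6.020 m² (ratio 2).
αS·A_cross = εσ·A_surf·T⁴  ⇒  T⁴ = αS/(ε·2σ).
T⁴ = 0.580·166/(0.45·2·5.67×10⁻⁸) = 1.887×10⁹ K⁴.
T = (1.887×10⁹)^(1/4).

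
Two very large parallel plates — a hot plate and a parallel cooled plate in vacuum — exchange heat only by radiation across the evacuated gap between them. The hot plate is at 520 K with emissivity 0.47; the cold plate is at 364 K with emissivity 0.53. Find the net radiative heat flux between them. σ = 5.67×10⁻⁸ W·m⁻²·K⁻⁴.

For two infinite grey parallel plates, q = σ(T₁⁴ − T₂⁴)/(1/ε₁ + 1/ε₂ − 1).
T₁⁴ − T₂⁴ = 7.312×10¹⁰ − 1.756×10¹⁰ = 5.556×10¹⁰ K⁴.
1/ε₁ + 1/ε₂ − 1 = 2.128 + 1.887 − 1 = 3.014.
q = 5.67×10⁻⁸ × 5.556×10¹⁰ / 3.014.

q ≈ 1050 W/m²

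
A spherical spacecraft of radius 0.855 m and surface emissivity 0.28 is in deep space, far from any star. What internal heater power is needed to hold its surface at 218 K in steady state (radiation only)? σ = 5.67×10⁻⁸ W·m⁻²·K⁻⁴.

P = εσ·4πr²·T⁴.
4πr² = 9.186 m²; T⁴ = 2.259×10⁹ K⁴.
P = 0.28·5.67×10⁻⁸·9.186·2.259×10⁹.

P ≈ 329 W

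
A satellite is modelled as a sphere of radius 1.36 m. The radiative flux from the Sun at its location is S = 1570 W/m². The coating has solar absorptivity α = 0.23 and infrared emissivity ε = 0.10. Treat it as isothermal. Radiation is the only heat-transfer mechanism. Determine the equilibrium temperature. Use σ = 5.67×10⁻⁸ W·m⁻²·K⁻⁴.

T ≈ 355 K

At equilibrium, absorbed power = emitted power.
Absorbing cross-section = πr² = 5.811 m²; emitting surface = 4πr² = 23.24 m² (ratio 4).
αS·A_cross = εσ·A_surf·T⁴  ⇒  T⁴ = αS/(ε·4σ).
T⁴ = 0.230·1570/(0.10·4·5.67×10⁻⁸) = 1.592×10¹⁰ K⁴.
T = (1.592×10¹⁰)^(1/4).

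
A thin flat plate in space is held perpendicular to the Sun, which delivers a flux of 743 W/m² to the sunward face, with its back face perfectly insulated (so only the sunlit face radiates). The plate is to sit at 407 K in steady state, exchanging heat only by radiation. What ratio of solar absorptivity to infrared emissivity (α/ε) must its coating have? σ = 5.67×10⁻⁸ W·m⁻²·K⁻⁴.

α/ε ≈ 2.09

Balance: αS·A = εσ·1A·T⁴ ⇒ α/ε = σT⁴/S.
α/ε = 5.67×10⁻⁸·(407)⁴/743 = 5.67×10⁻⁸·2.744×10¹⁰/743.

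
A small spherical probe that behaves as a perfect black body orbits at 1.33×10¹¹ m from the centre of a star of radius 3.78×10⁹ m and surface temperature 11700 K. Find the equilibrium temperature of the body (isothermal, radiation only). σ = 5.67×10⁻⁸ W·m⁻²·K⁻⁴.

T ≈ 1390 K

The star's surface emits σT_*⁴; at distance d the flux is S = σT_*⁴(R_*/d)².
S = 5.67×10⁻⁸·(11700)⁴·(3.78×10⁹/1.33×10¹¹)² = 8.582×10⁵ W/m².
For an isothermal sphere T⁴ = (1−a)S/(4σ) = 3.784×10¹² K⁴.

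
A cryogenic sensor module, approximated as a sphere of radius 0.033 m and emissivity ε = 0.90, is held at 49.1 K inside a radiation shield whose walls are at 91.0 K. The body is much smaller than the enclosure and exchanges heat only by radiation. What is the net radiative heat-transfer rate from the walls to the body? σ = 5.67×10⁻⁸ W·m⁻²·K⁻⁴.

P_net ≈ 0.0438 W

For a small grey body in a large enclosure: P_net = εσA(T_body⁴ − T_wall⁴).
A = 4πr² = 0.01368 m²; T_body⁴ − T_wall⁴ = 5.812×10⁶ − 6.857×10⁷ = -6.276×10⁷ K⁴.
|P_net| = 0.90·5.67×10⁻⁸·0.01368·6.276×10⁷.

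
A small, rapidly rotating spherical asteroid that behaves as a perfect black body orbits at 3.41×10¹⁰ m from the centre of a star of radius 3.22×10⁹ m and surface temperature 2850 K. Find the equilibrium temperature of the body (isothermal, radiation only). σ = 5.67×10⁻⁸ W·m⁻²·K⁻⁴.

The star's surface emits σT_*⁴; at distance d the flux is S = σT_*⁴(R_*/d)².
S = 5.67×10⁻⁸·(2850)⁴·(3.22×10⁹/3.41×10¹⁰)² = 33360 W/m².
For an isothermal sphere T⁴ = (1−a)S/(4σ) = 1.471×10¹¹ K⁴.

T ≈ 619 K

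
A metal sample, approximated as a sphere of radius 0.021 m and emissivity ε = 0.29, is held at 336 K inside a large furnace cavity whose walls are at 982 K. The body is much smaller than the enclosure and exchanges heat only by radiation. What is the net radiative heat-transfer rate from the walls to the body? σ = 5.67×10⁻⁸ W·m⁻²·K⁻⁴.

P_net ≈ 83.6 W

For a small grey body in a large enclosure: P_net = εσA(T_body⁴ − T_wall⁴).
A = 4πr² = 0.005542 m²; T_body⁴ − T_wall⁴ = 1.275×10¹⁰ − 9.299×10¹¹ = -9.172×10¹¹ K⁴.
|P_net| = 0.29·5.67×10⁻⁸·0.005542·9.172×10¹¹.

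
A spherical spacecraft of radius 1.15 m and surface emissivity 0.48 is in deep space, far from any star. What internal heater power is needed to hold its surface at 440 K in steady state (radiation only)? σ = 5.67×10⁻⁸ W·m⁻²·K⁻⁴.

P = εσ·4πr²·T⁴.
4πr² = 16.62 m²; T⁴ = 3.748×10¹⁰ K⁴.
P = 0.48·5.67×10⁻⁸·16.62·3.748×10¹⁰.

P ≈ 17000 W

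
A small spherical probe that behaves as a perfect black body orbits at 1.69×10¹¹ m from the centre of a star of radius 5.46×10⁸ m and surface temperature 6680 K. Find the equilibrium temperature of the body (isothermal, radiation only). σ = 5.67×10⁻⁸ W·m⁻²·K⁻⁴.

The star's surface emits σT_*⁴; at distance d the flux is S = σT_*⁴(R_*/d)².
S = 5.67×10⁻⁸·(6680)⁴·(5.46×10⁸/1.69×10¹¹)² = 1178 W/m².
For an isothermal sphere T⁴ = (1−a)S/(4σ) = 5.196×10⁹ K⁴.

T ≈ 268 K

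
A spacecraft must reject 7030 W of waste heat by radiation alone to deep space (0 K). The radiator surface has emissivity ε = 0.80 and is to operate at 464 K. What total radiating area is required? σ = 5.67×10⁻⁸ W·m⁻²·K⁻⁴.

A ≈ 3.34 m²

P = εσA T⁴ ⇒ A = P/(εσT⁴).
T⁴ = 4.635×10¹⁰ K⁴.
A = 7030/(0.80 × 5.67×10⁻⁸ × 4.635×10¹⁰).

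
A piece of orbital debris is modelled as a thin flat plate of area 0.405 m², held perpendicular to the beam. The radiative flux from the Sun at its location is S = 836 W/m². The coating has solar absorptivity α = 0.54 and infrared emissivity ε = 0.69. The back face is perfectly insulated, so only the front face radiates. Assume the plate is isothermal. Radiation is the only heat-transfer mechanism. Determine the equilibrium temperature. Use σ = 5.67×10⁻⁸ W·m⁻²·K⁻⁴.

At equilibrium, absorbed power = emitted power.
Absorbing cross-section = A = 0.4050 m²; emitting surface = A = 0.4050 m² (ratio 1).
αS·A_cross = εσ·A_surf·T⁴  ⇒  T⁴ = αS/(ε·1σ).
T⁴ = 0.540·836/(0.69·1·5.67×10⁻⁸) = 1.154×10¹⁰ K⁴.
T = (1.154×10¹⁰)^(1/4).

T ≈ 328 K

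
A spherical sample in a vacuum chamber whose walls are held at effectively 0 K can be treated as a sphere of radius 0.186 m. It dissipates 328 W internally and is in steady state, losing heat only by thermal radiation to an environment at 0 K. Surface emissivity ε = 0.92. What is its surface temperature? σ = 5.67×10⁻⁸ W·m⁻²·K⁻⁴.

Steady state: internal power = radiated power, P = εσA T⁴.
Radiating area A = 4πr² = 0.4347 m².
T⁴ = P/(εσA) = 328/(0.92·5.67×10⁻⁸·0.4347) = 1.446×10¹⁰ K⁴.
T = (1.446×10¹⁰)^(1/4).

T ≈ 347 K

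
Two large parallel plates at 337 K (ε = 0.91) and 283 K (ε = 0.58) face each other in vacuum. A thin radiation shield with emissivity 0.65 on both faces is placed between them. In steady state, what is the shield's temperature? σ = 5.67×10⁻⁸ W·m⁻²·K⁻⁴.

In steady state the net flux on the hot side equals that on the cold side.
σ(T₁⁴−T_s⁴)/D₁ = σ(T_s⁴−T₂⁴)/D₂, with D₁ = 1/ε₁+1/ε_s−1 = 1.637, D₂ = 1/ε_s+1/ε₂−1 = 2.263.
Solve for T_s⁴: T_s⁴ = (D₂·T₁⁴ + D₁·T₂⁴)/(D₁+D₂) = 1.018×10¹⁰ K⁴.

T_s ≈ 318 K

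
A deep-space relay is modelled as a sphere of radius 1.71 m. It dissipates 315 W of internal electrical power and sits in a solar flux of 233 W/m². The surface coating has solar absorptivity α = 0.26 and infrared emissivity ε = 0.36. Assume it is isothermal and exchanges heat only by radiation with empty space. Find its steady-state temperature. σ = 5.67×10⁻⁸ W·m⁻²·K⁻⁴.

T ≈ 185 K

At steady state, absorbed solar power + internal power = radiated power.
Absorbed: α·S·A_cross = 0.26·233·9.186 = 556.5 W (cross-section πr²).
Total input = 556.5 + 315 = 871.5 W.
Radiated: εσ·A_surf·T⁴ with A_surf = 4πr² = 36.75 m².
T⁴ = 871.5/(0.36·5.67×10⁻⁸·36.75) = 1.162×10⁹ K⁴.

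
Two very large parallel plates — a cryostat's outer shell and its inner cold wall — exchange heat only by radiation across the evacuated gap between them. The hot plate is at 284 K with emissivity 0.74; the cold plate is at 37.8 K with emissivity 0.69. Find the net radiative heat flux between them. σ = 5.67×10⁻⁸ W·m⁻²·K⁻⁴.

q ≈ 205 W/m²

For two infinite grey parallel plates, q = σ(T₁⁴ − T₂⁴)/(1/ε₁ + 1/ε₂ − 1).
T₁⁴ − T₂⁴ = 6.505×10⁹ − 2.042×10⁶ = 6.503×10⁹ K⁴.
1/ε₁ + 1/ε₂ − 1 = 1.351 + 1.449 − 1 = 1.801.
q = 5.67×10⁻⁸ × 6.503×10⁹ / 1.801.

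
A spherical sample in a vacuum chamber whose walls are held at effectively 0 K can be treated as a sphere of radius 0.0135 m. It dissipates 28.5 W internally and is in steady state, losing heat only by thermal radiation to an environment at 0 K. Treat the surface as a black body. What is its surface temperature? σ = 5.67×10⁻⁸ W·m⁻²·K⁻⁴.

Steady state: internal power = radiated power, P = εσA T⁴.
Radiating area A = 4πr² = 0.002290 m².
T⁴ = P/(εσA) = 28.5/(1.0·5.67×10⁻⁸·0.002290) = 2.195×10¹¹ K⁴.
T = (2.195×10¹¹)^(1/4).

T ≈ 684 K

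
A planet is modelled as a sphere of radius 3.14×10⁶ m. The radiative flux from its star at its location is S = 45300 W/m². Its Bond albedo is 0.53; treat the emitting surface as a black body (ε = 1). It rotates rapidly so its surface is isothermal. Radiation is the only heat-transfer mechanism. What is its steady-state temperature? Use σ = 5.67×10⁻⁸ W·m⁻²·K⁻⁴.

At equilibrium, absorbed power = emitted power.
Absorbing cross-section = πr² = 3.097×10¹³ m²; emitting surface = 4πr² = 1.239×10¹⁴ m² (ratio 4).
(1−a)S·A_cross = εσ·A_surf·T⁴  ⇒  T⁴ = (1−a)S/(4σ).
T⁴ = 0.470·45300/(4·5.67×10⁻⁸) = 9.388×10¹⁰ K⁴.
T = (9.388×10¹⁰)^(1/4).

T ≈ 554 K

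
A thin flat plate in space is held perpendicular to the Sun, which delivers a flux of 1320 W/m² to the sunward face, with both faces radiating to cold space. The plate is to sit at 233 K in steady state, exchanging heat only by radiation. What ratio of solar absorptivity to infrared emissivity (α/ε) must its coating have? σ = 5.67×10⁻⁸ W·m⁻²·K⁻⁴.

α/ε ≈ 0.253

Balance: αS·A = εσ·2A·T⁴ ⇒ α/ε = 2σT⁴/S.
α/ε = 2·5.67×10⁻⁸·(233)⁴/1320 = 2·5.67×10⁻⁸·2.947×10⁹/1320.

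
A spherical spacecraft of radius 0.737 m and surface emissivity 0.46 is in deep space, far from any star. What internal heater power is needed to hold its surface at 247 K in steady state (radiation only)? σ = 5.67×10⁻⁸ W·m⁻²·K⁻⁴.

P = εσ·4πr²·T⁴.
4πr² = 6.826 m²; T⁴ = 3.722×10⁹ K⁴.
P = 0.46·5.67×10⁻⁸·6.826·3.722×10⁹.

P ≈ 663 W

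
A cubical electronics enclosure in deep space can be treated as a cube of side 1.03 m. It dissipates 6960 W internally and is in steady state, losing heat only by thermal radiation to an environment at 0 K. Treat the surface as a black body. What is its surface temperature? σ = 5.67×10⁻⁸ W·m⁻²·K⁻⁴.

Steady state: internal power = radiated power, P = εσA T⁴.
Radiating area A = 6L² = 6.365 m².
T⁴ = P/(εσA) = 6960/(1.0·5.67×10⁻⁸·6.365) = 1.928×10¹⁰ K⁴.
T = (1.928×10¹⁰)^(1/4).

T ≈ 373 K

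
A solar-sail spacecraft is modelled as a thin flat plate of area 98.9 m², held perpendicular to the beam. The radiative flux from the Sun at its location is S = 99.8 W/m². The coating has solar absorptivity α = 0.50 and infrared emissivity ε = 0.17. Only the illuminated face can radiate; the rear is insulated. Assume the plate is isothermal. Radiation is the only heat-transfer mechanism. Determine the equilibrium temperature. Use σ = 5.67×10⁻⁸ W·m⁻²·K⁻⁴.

T ≈ 268 K

At equilibrium, absorbed power = emitted power.
Absorbing cross-section = A = 98.90 m²; emitting surface = A = 98.90 m² (ratio 1).
αS·A_cross = εσ·A_surf·T⁴  ⇒  T⁴ = αS/(ε·1σ).
T⁴ = 0.500·99.8/(0.17·1·5.67×10⁻⁸) = 5.177×10⁹ K⁴.
T = (5.177×10⁹)^(1/4).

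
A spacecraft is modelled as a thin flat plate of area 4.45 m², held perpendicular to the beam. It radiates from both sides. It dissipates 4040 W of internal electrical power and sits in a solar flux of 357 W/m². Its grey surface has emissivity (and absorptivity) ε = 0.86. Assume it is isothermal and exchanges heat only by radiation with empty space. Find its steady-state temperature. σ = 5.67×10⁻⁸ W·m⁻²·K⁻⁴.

T ≈ 334 K

At steady state, absorbed solar power + internal power = radiated power.
Absorbed: α·S·A_cross = 0.86·357·4.450 = 1366 W (cross-section A).
Total input = 1366 + 4040 = 5406 W.
Radiated: εσ·A_surf·T⁴ with A_surf = 2A = 8.900 m².
T⁴ = 5406/(0.86·5.67×10⁻⁸·8.900) = 1.246×10¹⁰ K⁴.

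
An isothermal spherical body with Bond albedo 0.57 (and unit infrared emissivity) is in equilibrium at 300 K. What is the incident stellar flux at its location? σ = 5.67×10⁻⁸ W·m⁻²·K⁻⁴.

(1−a)S·πr² = σ·4πr²·T⁴ ⇒ S = 4σT⁴/(1−a).
S = 4·5.67×10⁻⁸·8.100×10⁹/0.430.

S ≈ 4270 W/m²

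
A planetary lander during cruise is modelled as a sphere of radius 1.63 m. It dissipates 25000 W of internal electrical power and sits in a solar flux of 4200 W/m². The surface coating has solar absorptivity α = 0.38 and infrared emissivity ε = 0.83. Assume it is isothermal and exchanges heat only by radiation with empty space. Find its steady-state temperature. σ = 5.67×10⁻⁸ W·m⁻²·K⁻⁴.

T ≈ 395 K

At steady state, absorbed solar power + internal power = radiated power.
Absorbed: α·S·A_cross = 0.38·4200·8.347 = 13320 W (cross-section πr²).
Total input = 13320 + 25000 = 38320 W.
Radiated: εσ·A_surf·T⁴ with A_surf = 4πr² = 33.39 m².
T⁴ = 38320/(0.83·5.67×10⁻⁸·33.39) = 2.439×10¹⁰ K⁴.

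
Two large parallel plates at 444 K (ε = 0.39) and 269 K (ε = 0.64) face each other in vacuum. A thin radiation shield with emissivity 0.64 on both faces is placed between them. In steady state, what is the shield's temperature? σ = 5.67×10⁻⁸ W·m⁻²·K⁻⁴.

T_s ≈ 370 K

In steady state the net flux on the hot side equals that on the cold side.
σ(T₁⁴−T_s⁴)/D₁ = σ(T_s⁴−T₂⁴)/D₂, with D₁ = 1/ε₁+1/ε_s−1 = 3.127, D₂ = 1/ε_s+1/ε₂−1 = 2.125.
Solve for T_s⁴: T_s⁴ = (D₂·T₁⁴ + D₁·T₂⁴)/(D₁+D₂) = 1.884×10¹⁰ K⁴.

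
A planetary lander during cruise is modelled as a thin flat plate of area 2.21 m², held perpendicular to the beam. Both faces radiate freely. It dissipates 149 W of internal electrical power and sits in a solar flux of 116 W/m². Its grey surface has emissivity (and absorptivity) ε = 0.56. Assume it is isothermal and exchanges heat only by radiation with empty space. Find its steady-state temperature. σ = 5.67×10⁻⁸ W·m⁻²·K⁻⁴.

At steady state, absorbed solar power + internal power = radiated power.
Absorbed: α·S·A_cross = 0.56·116·2.210 = 143.6 W (cross-section A).
Total input = 143.6 + 149 = 292.6 W.
Radiated: εσ·A_surf·T⁴ with A_surf = 2A = 4.420 m².
T⁴ = 292.6/(0.56·5.67×10⁻⁸·4.420) = 2.085×10⁹ K⁴.

T ≈ 214 K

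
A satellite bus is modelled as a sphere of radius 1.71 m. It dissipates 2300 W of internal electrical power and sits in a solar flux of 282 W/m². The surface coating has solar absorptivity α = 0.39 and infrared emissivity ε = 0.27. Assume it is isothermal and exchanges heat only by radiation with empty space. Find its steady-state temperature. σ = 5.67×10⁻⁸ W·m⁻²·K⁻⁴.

T ≈ 277 K

At steady state, absorbed solar power + internal power = radiated power.
Absorbed: α·S·A_cross = 0.39·282·9.186 = 1010 W (cross-section πr²).
Total input = 1010 + 2300 = 3310 W.
Radiated: εσ·A_surf·T⁴ with A_surf = 4πr² = 36.75 m².
T⁴ = 3310/(0.27·5.67×10⁻⁸·36.75) = 5.885×10⁹ K⁴.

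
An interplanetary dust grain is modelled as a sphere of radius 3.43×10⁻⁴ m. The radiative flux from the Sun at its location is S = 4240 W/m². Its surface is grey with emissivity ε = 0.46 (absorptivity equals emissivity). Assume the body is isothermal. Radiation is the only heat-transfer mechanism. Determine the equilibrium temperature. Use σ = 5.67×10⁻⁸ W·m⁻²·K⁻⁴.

At equilibrium, absorbed power = emitted power.
Absorbing cross-section = πr² = 3.696×10⁻⁷ m²; emitting surface = 4πr² = 1.478×10⁻⁶ m² (ratio 4).
εS·A_cross = εσ·A_surf·T⁴  ⇒  T⁴ = S/(4σ)   (ε cancels).
T⁴ = 4240/(4·5.67×10⁻⁸) = 1.869×10¹⁰ K⁴.
T = (1.869×10¹⁰)^(1/4).

T ≈ 370 K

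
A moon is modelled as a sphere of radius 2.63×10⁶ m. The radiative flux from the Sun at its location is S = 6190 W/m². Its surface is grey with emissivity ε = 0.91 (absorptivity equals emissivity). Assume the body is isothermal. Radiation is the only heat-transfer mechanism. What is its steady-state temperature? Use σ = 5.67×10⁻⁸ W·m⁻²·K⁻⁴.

At equilibrium, absorbed power = emitted power.
Absorbing cross-section = πr² = 2.173×10¹³ m²; emitting surface = 4πr² = 8.692×10¹³ m² (ratio 4).
εS·A_cross = εσ·A_surf·T⁴  ⇒  T⁴ = S/(4σ)   (ε cancels).
T⁴ = 6190/(4·5.67×10⁻⁸) = 2.729×10¹⁰ K⁴.
T = (2.729×10¹⁰)^(1/4).

T ≈ 406 K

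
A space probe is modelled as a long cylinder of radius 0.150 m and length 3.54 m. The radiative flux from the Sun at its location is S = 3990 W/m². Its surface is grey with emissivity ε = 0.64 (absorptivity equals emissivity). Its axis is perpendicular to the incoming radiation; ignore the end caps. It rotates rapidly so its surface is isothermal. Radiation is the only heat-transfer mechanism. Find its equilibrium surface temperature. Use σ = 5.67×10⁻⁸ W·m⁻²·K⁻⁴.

T ≈ 387 K

At equilibrium, absorbed power = emitted power.
Absorbing cross-section = 2rL = 1.062 m²; emitting surface = 2πrL = 3.336 m² (ratio π).
εS·A_cross = εσ·A_surf·T⁴  ⇒  T⁴ = S/(πσ)   (ε cancels).
T⁴ = 3990/(π·5.67×10⁻⁸) = 2.240×10¹⁰ K⁴.
T = (2.240×10¹⁰)^(1/4).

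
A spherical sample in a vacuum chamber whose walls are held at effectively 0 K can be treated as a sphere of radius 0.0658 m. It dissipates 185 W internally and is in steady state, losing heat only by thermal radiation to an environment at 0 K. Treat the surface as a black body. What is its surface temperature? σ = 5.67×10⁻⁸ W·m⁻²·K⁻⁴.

T ≈ 495 K

Steady state: internal power = radiated power, P = εσA T⁴.
Radiating area A = 4πr² = 0.05441 m².
T⁴ = P/(εσA) = 185/(1.0·5.67×10⁻⁸·0.05441) = 5.997×10¹⁰ K⁴.
T = (5.997×10¹⁰)^(1/4).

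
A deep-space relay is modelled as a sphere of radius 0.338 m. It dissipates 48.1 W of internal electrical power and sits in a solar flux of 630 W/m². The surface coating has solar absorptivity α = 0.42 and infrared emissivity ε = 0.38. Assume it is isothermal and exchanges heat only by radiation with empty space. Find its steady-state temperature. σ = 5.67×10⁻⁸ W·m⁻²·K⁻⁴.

T ≈ 261 K

At steady state, absorbed solar power + internal power = radiated power.
Absorbed: α·S·A_cross = 0.42·630·0.3589 = 94.97 W (cross-section πr²).
Total input = 94.97 + 48.1 = 143.1 W.
Radiated: εσ·A_surf·T⁴ with A_surf = 4πr² = 1.436 m².
T⁴ = 143.1/(0.38·5.67×10⁻⁸·1.436) = 4.625×10⁹ K⁴.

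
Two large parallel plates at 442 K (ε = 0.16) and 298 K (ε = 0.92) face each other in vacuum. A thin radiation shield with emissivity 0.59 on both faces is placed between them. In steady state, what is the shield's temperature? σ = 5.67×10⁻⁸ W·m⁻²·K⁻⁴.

In steady state the net flux on the hot side equals that on the cold side.
σ(T₁⁴−T_s⁴)/D₁ = σ(T_s⁴−T₂⁴)/D₂, with D₁ = 1/ε₁+1/ε_s−1 = 6.945, D₂ = 1/ε_s+1/ε₂−1 = 1.782.
Solve for T_s⁴: T_s⁴ = (D₂·T₁⁴ + D₁·T₂⁴)/(D₁+D₂) = 1.407×10¹⁰ K⁴.

T_s ≈ 344 K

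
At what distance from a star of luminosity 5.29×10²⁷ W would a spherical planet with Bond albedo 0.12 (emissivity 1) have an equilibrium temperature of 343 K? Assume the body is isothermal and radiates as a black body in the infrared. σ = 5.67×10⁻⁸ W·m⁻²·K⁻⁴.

For an isothermal black-emitting sphere, (1−a)S·πr² = σ·4πr²·T⁴ ⇒ S = 4σT⁴/(1−a).
S = 4·5.67×10⁻⁸·(343)⁴/0.880 = 3567 W/m².
Flux falls as S = L/(4πd²), so d = √(L/(4πS)) = √(5.29×10²⁷/(4π·3567)).

d ≈ 3.44×10¹¹ m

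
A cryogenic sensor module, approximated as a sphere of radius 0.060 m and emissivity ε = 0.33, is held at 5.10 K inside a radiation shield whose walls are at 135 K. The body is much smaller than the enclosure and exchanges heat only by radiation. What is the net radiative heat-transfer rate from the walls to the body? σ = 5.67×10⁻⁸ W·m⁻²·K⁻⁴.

P_net ≈ 0.281 W

For a small grey body in a large enclosure: P_net = εσA(T_body⁴ − T_wall⁴).
A = 4πr² = 0.04524 m²; T_body⁴ − T_wall⁴ = 676.5 − 3.322×10⁸ = -3.321×10⁸ K⁴.
|P_net| = 0.33·5.67×10⁻⁸·0.04524·3.321×10⁸.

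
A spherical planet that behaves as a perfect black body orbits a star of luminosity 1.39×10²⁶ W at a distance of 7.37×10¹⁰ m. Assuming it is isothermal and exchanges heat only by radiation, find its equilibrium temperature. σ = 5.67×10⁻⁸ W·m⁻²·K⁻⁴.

First find the stellar flux at distance d: S = L/(4πd²) = 1.39×10²⁶/(4π·(7.37×10¹⁰)²) = 2036 W/m².
For an isothermal sphere, absorbed (1−a)S·πr² = emitted σ·4πr²·T⁴, so T⁴ = (1−a)S/(4σ).
T⁴ = 1.00·2036/(4·5.67×10⁻⁸) = 8.979×10⁹ K⁴.

T ≈ 308 K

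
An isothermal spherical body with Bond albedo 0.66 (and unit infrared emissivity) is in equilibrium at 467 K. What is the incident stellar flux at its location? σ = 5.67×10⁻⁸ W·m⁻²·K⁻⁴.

(1−a)S·πr² = σ·4πr²·T⁴ ⇒ S = 4σT⁴/(1−a).
S = 4·5.67×10⁻⁸·4.756×10¹⁰/0.340.

S ≈ 31700 W/m²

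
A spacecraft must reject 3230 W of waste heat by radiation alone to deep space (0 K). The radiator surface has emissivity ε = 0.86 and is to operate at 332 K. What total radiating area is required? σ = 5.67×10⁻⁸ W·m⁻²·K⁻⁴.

A ≈ 5.45 m²

P = εσA T⁴ ⇒ A = P/(εσT⁴).
T⁴ = 1.215×10¹⁰ K⁴.
A = 3230/(0.86 × 5.67×10⁻⁸ × 1.215×10¹⁰).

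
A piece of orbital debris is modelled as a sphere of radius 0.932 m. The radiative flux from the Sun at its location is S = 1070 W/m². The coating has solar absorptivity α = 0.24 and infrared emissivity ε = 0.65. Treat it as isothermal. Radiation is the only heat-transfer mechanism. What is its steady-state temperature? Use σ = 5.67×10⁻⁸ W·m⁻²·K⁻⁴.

T ≈ 204 K

At equilibrium, absorbed power = emitted power.
Absorbing cross-section = πr² = 2.729 m²; emitting surface = 4πr² = 10.92 m² (ratio 4).
αS·A_cross = εσ·A_surf·T⁴  ⇒  T⁴ = αS/(ε·4σ).
T⁴ = 0.240·1070/(0.65·4·5.67×10⁻⁸) = 1.742×10⁹ K⁴.
T = (1.742×10⁹)^(1/4).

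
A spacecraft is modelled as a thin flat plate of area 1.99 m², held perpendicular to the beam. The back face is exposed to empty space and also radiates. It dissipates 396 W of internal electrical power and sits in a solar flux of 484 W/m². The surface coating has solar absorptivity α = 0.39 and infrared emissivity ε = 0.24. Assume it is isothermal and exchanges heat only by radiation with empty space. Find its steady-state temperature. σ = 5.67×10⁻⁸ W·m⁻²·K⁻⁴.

At steady state, absorbed solar power + internal power = radiated power.
Absorbed: α·S·A_cross = 0.39·484·1.990 = 375.6 W (cross-section A).
Total input = 375.6 + 396 = 771.6 W.
Radiated: εσ·A_surf·T⁴ with A_surf = 2A = 3.980 m².
T⁴ = 771.6/(0.24·5.67×10⁻⁸·3.980) = 1.425×10¹⁰ K⁴.

T ≈ 345 K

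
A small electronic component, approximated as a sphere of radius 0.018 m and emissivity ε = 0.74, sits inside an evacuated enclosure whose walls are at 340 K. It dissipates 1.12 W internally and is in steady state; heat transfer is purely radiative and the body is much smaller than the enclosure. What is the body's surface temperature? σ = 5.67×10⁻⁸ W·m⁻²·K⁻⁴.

For a small grey body in a large enclosure, net radiated power = εσA(T⁴ − T_w⁴).
Steady state: P = εσA(T⁴ − T_w⁴) with A = 4πr² = 0.004072 m².
T⁴ = P/(εσA) + T_w⁴ = 1.12/(0.74·5.67×10⁻⁸·0.004072) + (340)⁴
    = 6.556×10⁹ + 1.336×10¹⁰ = 1.992×10¹⁰ K⁴.

T ≈ 376 K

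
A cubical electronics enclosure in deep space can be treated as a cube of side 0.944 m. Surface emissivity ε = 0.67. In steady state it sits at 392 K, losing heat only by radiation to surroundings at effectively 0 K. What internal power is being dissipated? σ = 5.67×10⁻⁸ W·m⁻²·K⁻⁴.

P ≈ 4800 W

Steady state: P = εσA T⁴.
A = 6L² = 5.347 m²; T⁴ = (392)⁴ = 2.361×10¹⁰ K⁴.
P = 0.67 × 5.67×10⁻⁸ × 5.347 × 2.361×10¹⁰.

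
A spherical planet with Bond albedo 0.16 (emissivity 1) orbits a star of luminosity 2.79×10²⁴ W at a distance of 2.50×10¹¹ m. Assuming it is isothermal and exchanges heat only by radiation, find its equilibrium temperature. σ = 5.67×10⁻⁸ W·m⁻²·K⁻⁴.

First find the stellar flux at distance d: S = L/(4πd²) = 2.79×10²⁴/(4π·(2.50×10¹¹)²) = 3.552 W/m².
For an isothermal sphere, absorbed (1−a)S·πr² = emitted σ·4πr²·T⁴, so T⁴ = (1−a)S/(4σ).
T⁴ = 0.840·3.552/(4·5.67×10⁻⁸) = 1.316×10⁷ K⁴.

T ≈ 60.2 K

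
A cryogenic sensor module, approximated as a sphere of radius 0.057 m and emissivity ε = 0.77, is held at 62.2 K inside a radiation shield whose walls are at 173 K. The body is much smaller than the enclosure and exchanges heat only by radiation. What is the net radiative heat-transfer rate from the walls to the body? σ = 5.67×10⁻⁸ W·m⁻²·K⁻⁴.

P_net ≈ 1.57 W

For a small grey body in a large enclosure: P_net = εσA(T_body⁴ − T_wall⁴).
A = 4πr² = 0.04083 m²; T_body⁴ − T_wall⁴ = 1.497×10⁷ − 8.957×10⁸ = -8.808×10⁸ K⁴.
|P_net| = 0.77·5.67×10⁻⁸·0.04083·8.808×10⁸.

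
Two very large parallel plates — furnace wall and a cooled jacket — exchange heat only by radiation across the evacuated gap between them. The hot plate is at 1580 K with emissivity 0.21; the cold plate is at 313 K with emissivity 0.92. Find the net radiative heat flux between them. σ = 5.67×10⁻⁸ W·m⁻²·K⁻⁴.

For two infinite grey parallel plates, q = σ(T₁⁴ − T₂⁴)/(1/ε₁ + 1/ε₂ − 1).
T₁⁴ − T₂⁴ = 6.232×10¹² − 9.598×10⁹ = 6.222×10¹² K⁴.
1/ε₁ + 1/ε₂ − 1 = 4.762 + 1.087 − 1 = 4.849.
q = 5.67×10⁻⁸ × 6.222×10¹² / 4.849.

q ≈ 72800 W/m²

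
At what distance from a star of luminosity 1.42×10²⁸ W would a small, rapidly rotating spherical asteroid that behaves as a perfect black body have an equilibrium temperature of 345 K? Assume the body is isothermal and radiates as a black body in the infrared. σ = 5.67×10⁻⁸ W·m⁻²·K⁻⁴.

For an isothermal black-emitting sphere, (1−a)S·πr² = σ·4πr²·T⁴ ⇒ S = 4σT⁴/(1−a).
S = 4·5.67×10⁻⁸·(345)⁴/1.00 = 3213 W/m².
Flux falls as S = L/(4πd²), so d = √(L/(4πS)) = √(1.42×10²⁸/(4π·3213)).

d ≈ 5.93×10¹¹ m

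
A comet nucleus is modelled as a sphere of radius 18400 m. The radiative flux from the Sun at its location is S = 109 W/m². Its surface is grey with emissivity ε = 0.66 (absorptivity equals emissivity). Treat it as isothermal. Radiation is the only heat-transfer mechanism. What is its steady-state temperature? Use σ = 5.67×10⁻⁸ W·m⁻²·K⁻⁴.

At equilibrium, absorbed power = emitted power.
Absorbing cross-section = πr² = 1.064×10⁹ m²; emitting surface = 4πr² = 4.254×10⁹ m² (ratio 4).
εS·A_cross = εσ·A_surf·T⁴  ⇒  T⁴ = S/(4σ)   (ε cancels).
T⁴ = 109/(4·5.67×10⁻⁸) = 4.806×10⁸ K⁴.
T = (4.806×10⁸)^(1/4).

T ≈ 148 K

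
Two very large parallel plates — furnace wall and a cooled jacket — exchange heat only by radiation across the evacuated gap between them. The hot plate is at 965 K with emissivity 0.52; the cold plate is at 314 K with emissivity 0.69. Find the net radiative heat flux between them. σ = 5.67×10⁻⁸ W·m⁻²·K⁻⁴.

q ≈ 20500 W/m²

For two infinite grey parallel plates, q = σ(T₁⁴ − T₂⁴)/(1/ε₁ + 1/ε₂ − 1).
T₁⁴ − T₂⁴ = 8.672×10¹¹ − 9.721×10⁹ = 8.575×10¹¹ K⁴.
1/ε₁ + 1/ε₂ − 1 = 1.923 + 1.449 − 1 = 2.372.
q = 5.67×10⁻⁸ × 8.575×10¹¹ / 2.372.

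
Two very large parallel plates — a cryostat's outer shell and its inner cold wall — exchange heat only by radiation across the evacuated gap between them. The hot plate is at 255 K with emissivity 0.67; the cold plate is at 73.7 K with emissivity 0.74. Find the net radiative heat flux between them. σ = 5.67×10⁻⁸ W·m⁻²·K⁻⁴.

For two infinite grey parallel plates, q = σ(T₁⁴ − T₂⁴)/(1/ε₁ + 1/ε₂ − 1).
T₁⁴ − T₂⁴ = 4.228×10⁹ − 2.950×10⁷ = 4.199×10⁹ K⁴.
1/ε₁ + 1/ε₂ − 1 = 1.493 + 1.351 − 1 = 1.844.
q = 5.67×10⁻⁸ × 4.199×10⁹ / 1.844.

q ≈ 129 W/m²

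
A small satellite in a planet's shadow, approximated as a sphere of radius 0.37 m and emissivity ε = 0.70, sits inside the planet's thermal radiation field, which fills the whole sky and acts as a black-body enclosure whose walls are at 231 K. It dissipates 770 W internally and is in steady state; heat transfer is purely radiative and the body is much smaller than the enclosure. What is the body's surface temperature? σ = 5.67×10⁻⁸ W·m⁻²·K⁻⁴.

T ≈ 345 K

For a small grey body in a large enclosure, net radiated power = εσA(T⁴ − T_w⁴).
Steady state: P = εσA(T⁴ − T_w⁴) with A = 4πr² = 1.720 m².
T⁴ = P/(εσA) + T_w⁴ = 770/(0.70·5.67×10⁻⁸·1.720) + (231)⁴
    = 1.128×10¹⁰ + 2.847×10⁹ = 1.412×10¹⁰ K⁴.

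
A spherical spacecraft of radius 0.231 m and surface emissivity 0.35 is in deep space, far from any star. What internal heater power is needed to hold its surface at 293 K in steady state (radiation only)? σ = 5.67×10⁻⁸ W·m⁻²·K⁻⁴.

P ≈ 98.1 W

P = εσ·4πr²·T⁴.
4πr² = 0.6706 m²; T⁴ = 7.370×10⁹ K⁴.
P = 0.35·5.67×10⁻⁸·0.6706·7.370×10⁹.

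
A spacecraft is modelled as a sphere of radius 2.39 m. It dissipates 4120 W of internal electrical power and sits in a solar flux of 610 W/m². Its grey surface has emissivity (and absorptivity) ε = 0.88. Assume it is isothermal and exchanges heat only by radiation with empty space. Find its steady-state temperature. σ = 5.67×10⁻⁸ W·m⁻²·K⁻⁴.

At steady state, absorbed solar power + internal power = radiated power.
Absorbed: α·S·A_cross = 0.88·610·17.95 = 9633 W (cross-section πr²).
Total input = 9633 + 4120 = 13750 W.
Radiated: εσ·A_surf·T⁴ with A_surf = 4πr² = 71.78 m².
T⁴ = 13750/(0.88·5.67×10⁻⁸·71.78) = 3.840×10⁹ K⁴.

T ≈ 249 K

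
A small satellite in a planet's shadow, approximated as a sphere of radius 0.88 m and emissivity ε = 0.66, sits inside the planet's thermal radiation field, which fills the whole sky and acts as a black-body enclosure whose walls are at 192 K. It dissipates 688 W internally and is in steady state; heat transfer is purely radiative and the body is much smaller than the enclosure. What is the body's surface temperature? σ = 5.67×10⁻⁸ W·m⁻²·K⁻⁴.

T ≈ 239 K

For a small grey body in a large enclosure, net radiated power = εσA(T⁴ − T_w⁴).
Steady state: P = εσA(T⁴ − T_w⁴) with A = 4πr² = 9.731 m².
T⁴ = P/(εσA) + T_w⁴ = 688/(0.66·5.67×10⁻⁸·9.731) + (192)⁴
    = 1.889×10⁹ + 1.359×10⁹ = 3.248×10⁹ K⁴.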